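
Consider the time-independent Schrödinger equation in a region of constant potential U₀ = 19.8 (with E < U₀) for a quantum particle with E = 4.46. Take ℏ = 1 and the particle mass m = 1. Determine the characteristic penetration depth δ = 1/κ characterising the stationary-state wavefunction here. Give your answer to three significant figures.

δ = 0.181

Since E < U₀ the TISE in this region is ψ'' = κ²ψ with κ = √(2m(U₀ − E))/ℏ.
κ = √(2 × 1 × 15.34) = 5.539. The penetration depth is δ = 1/κ = 0.181.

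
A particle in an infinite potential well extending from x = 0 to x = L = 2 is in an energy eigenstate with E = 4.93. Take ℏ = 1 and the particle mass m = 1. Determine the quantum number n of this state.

n = 2

For an infinite well E_n = n²π²ℏ²/(2mL²), so n = (L/πℏ)√(2mE).
n = (2/π) × √(2 × 1 × 4.93) = 1.999 → n = 2.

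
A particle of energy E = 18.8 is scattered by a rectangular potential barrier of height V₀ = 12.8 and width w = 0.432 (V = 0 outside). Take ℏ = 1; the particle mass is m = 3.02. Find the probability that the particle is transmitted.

T = 0.912

E > V₀: inside the barrier k₂ = √(2m(E − V₀))/ℏ = 6.020, k₂w = 2.601.
T = [1 + V₀² sin²(k₂w) / (4E(E − V₀))]⁻¹ = 1/1.096 = 0.912.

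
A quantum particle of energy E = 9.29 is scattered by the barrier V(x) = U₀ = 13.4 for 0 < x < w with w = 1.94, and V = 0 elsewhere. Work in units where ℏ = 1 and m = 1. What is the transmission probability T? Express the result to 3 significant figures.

T = 0.0000502

Since E < U₀ the interior solution is evanescent with decay constant κ = √(2m(U₀ − E))/ℏ = 2.867.
κw = 5.562, sinh(κw) = 130.2.
Matching ψ, ψ′ at both faces gives T = [1 + U₀² sinh²(κw) / (4E(U₀ − E))]⁻¹ = 1/19930 = 0.0000502.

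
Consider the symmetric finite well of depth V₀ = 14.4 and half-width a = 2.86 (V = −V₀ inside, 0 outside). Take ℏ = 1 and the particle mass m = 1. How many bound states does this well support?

Define the well-strength parameter z₀ = (a/ℏ)√(2mV₀) = 2.86 × √(2·1·14.4) = 15.35.
A new bound state (alternating even/odd) appears each time z₀ passes a multiple of π/2, so N = ⌊2z₀/π⌋ + 1 = ⌊9.771⌋ + 1 = 10.

N = 10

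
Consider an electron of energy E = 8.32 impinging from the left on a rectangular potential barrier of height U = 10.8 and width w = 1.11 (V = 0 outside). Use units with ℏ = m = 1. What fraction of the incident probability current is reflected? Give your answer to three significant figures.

R = 0.980

E < U: inside the barrier ψ ∝ e^{±κx} with κ = √(2m(U − E))/ℏ = 2.227.
κw = 2.472, sinh(κw) = 5.881.
Matching ψ, ψ′ at both faces gives T = [1 + U² sinh²(κw) / (4E(U − E))]⁻¹ = 1/49.88 = 0.0200.
R = 1 − T = 0.980.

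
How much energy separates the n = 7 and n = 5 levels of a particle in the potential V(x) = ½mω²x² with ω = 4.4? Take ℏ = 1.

E_n = ℏω(n + ½), so ΔE = (7 − 5) ℏω = 2 × 4.4 = 8.800.

ΔE = 8.80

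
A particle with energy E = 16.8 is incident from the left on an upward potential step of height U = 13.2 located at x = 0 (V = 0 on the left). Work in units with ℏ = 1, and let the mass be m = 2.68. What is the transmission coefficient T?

T = 0.865

On each side the TISE gives plane waves with k = √(2m(E − V))/ℏ: k₁ = √(2·2.68·16.8) = 9.489, k₂ = √(2·2.68·3.6) = 4.393.
Continuity of ψ and ψ′ at the step yields the reflection amplitude r = (k₁ − k₂)/(k₁ + k₂) = 0.3671; thus R = |r|² = 0.1348, T = 0.8652.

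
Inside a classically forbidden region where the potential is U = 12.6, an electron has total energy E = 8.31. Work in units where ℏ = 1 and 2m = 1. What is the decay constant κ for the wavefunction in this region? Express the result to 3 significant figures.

Since E < U the TISE in this region is ψ'' = κ²ψ with κ = √(2m(U − E))/ℏ.
κ = √(2 × 0.5 × 4.29) = 2.071.

κ = 2.07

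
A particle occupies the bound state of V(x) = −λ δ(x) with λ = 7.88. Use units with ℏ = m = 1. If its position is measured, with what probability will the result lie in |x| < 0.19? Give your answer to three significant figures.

The normalised bound state is ψ = √κ e^{−κ|x|} with κ = mλ/ℏ² = 7.880.
P(|x| < d) = ∫_{−d}^{d} κ e^{−2κ|x|} dx = 1 − e^{−2κd} = 1 − e^{−2.994} = 0.9499.

P = 0.950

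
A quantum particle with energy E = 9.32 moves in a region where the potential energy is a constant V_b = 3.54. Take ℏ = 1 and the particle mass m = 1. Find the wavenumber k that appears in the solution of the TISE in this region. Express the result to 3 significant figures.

With E > V_b the solution is oscillatory, ψ ∝ e^{±ikx} with k = √(2m(E − V_b))/ℏ.
k = √(2 × 1 × 5.78) = 3.400.

k = 3.40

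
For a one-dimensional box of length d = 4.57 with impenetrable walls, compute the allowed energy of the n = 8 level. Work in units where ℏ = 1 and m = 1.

Requiring ψ(0) = ψ(d) = 0 quantises k = nπ/d, hence E_n = ℏ²k²/2m = n²π²ℏ²/(2md²).
E_8 = 8² × π² / (2 × 1 × 4.57²) = 15.12.

E = 15.1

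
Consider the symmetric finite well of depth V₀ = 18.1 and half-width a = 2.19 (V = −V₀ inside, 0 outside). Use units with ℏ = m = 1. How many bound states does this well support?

N = 9

The dimensionless depth is z₀ = a√(2mV₀)/ℏ = 2.19 × √(36.20) = 13.18.
The even/odd transcendental equations gain one root per π/2 in z₀, giving N = 1 + ⌊2z₀/π⌋ = 1 + ⌊8.388⌋ = 9.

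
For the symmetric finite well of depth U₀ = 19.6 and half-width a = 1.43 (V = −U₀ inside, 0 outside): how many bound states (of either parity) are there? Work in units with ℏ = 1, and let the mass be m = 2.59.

N = 10

Define the well-strength parameter z₀ = (a/ℏ)√(2mU₀) = 1.43 × √(2·2.59·19.6) = 14.41.
A new bound state (alternating even/odd) appears each time z₀ passes a multiple of π/2, so N = ⌊2z₀/π⌋ + 1 = ⌊9.173⌋ + 1 = 10.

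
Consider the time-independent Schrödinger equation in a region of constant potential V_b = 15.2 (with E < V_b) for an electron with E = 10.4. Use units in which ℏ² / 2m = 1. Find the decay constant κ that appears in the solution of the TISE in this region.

Since E < V_b the TISE in this region is ψ'' = κ²ψ with κ = √(2m(V_b − E))/ℏ.
κ = √(2 × 0.5 × 4.8) = 2.191.

κ = 2.19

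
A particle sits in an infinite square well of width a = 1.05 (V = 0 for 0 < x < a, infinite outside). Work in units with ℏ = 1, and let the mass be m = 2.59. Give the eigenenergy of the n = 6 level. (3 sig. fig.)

Requiring ψ(0) = ψ(a) = 0 quantises k = nπ/a, hence E_n = ℏ²k²/2m = n²π²ℏ²/(2ma²).
E_6 = 6² × π² / (2 × 2.59 × 1.05²) = 62.21.

E = 62.2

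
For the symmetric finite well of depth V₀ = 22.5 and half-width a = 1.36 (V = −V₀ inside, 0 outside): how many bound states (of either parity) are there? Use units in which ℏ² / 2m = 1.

The dimensionless depth is z₀ = a√(2mV₀)/ℏ = 1.36 × √(22.50) = 6.451.
The even/odd transcendental equations gain one root per π/2 in z₀, giving N = 1 + ⌊2z₀/π⌋ = 1 + ⌊4.107⌋ = 5.

N = 5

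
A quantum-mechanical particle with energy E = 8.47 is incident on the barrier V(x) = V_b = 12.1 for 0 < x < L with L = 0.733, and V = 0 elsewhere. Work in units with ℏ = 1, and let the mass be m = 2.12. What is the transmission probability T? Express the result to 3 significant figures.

Since E < V_b the interior solution is evanescent with decay constant κ = √(2m(V_b − E))/ℏ = 3.923.
κL = 2.876, sinh(κL) = 8.841.
The exact tunnelling result is T⁻¹ = 1 + V_b² sinh²(κL) / [4E(V_b − E)] = 94.04, so T = 0.0106.

T = 0.0106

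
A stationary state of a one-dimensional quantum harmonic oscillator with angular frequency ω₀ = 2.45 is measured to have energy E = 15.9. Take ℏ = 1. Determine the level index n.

Invert E_n = (n + ½)ℏω₀: n = E/ℏω₀ − ½ = 5.990, so n = 6.

n = 6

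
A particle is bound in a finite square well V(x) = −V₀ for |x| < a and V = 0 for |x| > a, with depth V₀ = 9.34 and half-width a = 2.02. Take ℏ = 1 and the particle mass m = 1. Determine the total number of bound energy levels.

N = 6

The dimensionless depth is z₀ = a√(2mV₀)/ℏ = 2.02 × √(18.68) = 8.731.
A new bound state (alternating even/odd) appears each time z₀ passes a multiple of π/2, so N = ⌊2z₀/π⌋ + 1 = ⌊5.558⌋ + 1 = 6.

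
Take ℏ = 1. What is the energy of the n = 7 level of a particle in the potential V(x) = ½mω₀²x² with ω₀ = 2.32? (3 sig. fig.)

The oscillator eigenvalues are E_n = ℏω₀(n + ½), so E_7 = 2.32 × 7.5 = 17.40.

E = 17.4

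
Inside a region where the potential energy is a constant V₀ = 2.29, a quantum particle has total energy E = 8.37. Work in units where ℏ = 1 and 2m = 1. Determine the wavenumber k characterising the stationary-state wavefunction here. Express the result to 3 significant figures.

k = 2.47

With E > V₀ the solution is oscillatory, ψ ∝ e^{±ikx} with k = √(2m(E − V₀))/ℏ.
k = √(2 × 0.5 × 6.08) = 2.466.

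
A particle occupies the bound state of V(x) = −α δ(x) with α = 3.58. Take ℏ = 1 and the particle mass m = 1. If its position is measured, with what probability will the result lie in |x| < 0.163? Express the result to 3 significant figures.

The normalised bound state is ψ = √κ e^{−κ|x|} with κ = mα/ℏ² = 3.580.
P(|x| < d) = ∫_{−d}^{d} κ e^{−2κ|x|} dx = 1 − e^{−2κd} = 1 − e^{−1.167} = 0.6887.

P = 0.689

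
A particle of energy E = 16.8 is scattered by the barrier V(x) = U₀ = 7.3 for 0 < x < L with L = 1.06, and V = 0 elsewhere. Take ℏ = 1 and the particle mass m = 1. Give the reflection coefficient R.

R = 0.0764

Above the barrier the interior wavenumber is k₂ = √(2m(E − U₀))/ℏ = 4.359, giving phase k₂L = 4.620.
Matching at both interfaces gives T⁻¹ = 1 + U₀² sin²(k₂L) / [4E(E − U₀)] = 1.083, hence T = 0.924.
R = 1 − T = 0.0764.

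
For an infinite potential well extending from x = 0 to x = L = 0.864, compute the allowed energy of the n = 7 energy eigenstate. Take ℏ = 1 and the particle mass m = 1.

The infinite-well eigenfunctions ψ_n = √(2/L) sin(nπx/L) vanish at both walls, giving E_n = n²π²ℏ²/(2mL²).
E_7 = 7² × π² / (2 × 1 × 0.864²) = 323.9.

E = 324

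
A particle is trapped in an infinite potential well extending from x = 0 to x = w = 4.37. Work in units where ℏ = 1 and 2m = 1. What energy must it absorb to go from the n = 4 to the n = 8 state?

ΔE = 24.8

E_n = n²π²ℏ²/(2mw²), so ΔE = (8² − 4²) π²ℏ²/(2mw²).
ΔE = 48 × π² / (2 × 0.5 × 4.37²) = 24.81.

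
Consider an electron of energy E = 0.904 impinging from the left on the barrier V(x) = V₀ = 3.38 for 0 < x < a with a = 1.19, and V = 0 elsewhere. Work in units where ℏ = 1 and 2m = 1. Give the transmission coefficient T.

Since E < V₀ the interior solution is evanescent with decay constant κ = √(2m(V₀ − E))/ℏ = 1.574.
κa = 1.873, sinh(κa) = 3.175.
The exact tunnelling result is T⁻¹ = 1 + V₀² sinh²(κa) / [4E(V₀ − E)] = 13.87, so T = 0.0721.

T = 0.0721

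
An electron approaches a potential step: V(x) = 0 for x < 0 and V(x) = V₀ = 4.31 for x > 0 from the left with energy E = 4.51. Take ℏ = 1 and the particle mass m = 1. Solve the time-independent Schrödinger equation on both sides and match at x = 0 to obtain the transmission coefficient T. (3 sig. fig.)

T = 0.575

The wavenumbers are k₁ = √(2mE)/ℏ = 3.003 on the left and k₂ = √(2m(E − V₀))/ℏ = 0.6325 on the right.
Matching ψ and ψ′ at x = 0 gives r = (k₁ − k₂)/(k₁ + k₂), so R = r² = 0.4252 and T = 1 − R = 0.5748.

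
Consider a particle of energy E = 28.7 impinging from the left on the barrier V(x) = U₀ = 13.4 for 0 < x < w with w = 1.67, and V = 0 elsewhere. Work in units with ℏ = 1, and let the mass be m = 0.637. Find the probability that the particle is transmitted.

E > U₀: inside the barrier k₂ = √(2m(E − U₀))/ℏ = 4.415, k₂w = 7.373.
T = [1 + U₀² sin²(k₂w) / (4E(E − U₀))]⁻¹ = 1/1.080 = 0.926.

T = 0.926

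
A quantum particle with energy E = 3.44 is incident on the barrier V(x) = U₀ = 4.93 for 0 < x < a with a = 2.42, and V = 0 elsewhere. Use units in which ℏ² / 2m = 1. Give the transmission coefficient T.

Since E < U₀ the interior solution is evanescent with decay constant κ = √(2m(U₀ − E))/ℏ = 1.221.
κa = 2.954, sinh(κa) = 9.565.
The exact tunnelling result is T⁻¹ = 1 + U₀² sinh²(κa) / [4E(U₀ − E)] = 109.5, so T = 0.00914.

T = 0.00914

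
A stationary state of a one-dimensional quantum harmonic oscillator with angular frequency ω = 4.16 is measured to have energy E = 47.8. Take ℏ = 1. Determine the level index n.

n = 11

E_n = ℏω(n + ½) ⇒ n = E/(ℏω) − ½ = 47.8/4.16 − 0.5 = 10.990 → n = 11.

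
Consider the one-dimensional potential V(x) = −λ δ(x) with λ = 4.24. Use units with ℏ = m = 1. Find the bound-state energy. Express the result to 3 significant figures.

For x ≠ 0 the bound state is ψ ∝ e^{−κ|x|}; integrating the TISE across the delta gives the cusp condition 2κ = 2mλ/ℏ², so κ = 4.240.
Then E = −ℏ²κ²/(2m) = −mλ²/(2ℏ²) = -8.989.

E = -8.99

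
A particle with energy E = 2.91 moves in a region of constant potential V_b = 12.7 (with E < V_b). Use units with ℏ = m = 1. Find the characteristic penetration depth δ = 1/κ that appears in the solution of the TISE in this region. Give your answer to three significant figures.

Since E < V_b the TISE in this region is ψ'' = κ²ψ with κ = √(2m(V_b − E))/ℏ.
κ = √(2 × 1 × 9.79) = 4.425. The penetration depth is δ = 1/κ = 0.226.

δ = 0.226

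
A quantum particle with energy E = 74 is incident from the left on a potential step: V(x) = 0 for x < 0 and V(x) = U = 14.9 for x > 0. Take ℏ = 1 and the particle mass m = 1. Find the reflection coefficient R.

On each side the TISE gives plane waves with k = √(2m(E − V))/ℏ: k₁ = √(2·1·74) = 12.17, k₂ = √(2·1·59.1) = 10.87.
Matching ψ and ψ′ at x = 0 gives r = (k₁ − k₂)/(k₁ + k₂), so R = r² = 0.003153 and T = 1 − R = 0.9968.

R = 0.00315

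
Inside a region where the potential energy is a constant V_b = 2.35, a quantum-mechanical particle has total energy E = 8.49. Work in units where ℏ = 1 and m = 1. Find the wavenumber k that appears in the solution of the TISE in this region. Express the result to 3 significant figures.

k = 3.50

With E > V_b the solution is oscillatory, ψ ∝ e^{±ikx} with k = √(2m(E − V_b))/ℏ.
k = √(2 × 1 × 6.14) = 3.504.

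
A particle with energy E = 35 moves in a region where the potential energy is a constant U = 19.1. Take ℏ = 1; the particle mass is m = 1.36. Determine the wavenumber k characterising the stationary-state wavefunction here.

With E > U the solution is oscillatory, ψ ∝ e^{±ikx} with k = √(2m(E − U))/ℏ.
k = √(2 × 1.36 × 15.9) = 6.576.

k = 6.58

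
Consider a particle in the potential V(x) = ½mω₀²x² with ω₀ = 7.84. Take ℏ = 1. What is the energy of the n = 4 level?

E = 35.3

The oscillator eigenvalues are E_n = ℏω₀(n + ½), so E_4 = 7.84 × 4.5 = 35.28.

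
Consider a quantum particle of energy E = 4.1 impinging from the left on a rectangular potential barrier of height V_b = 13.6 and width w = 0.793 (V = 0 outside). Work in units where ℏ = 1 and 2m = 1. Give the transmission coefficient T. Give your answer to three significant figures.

Since E < V_b the interior solution is evanescent with decay constant κ = √(2m(V_b − E))/ℏ = 3.082.
κw = 2.444, sinh(κw) = 5.717.
The exact tunnelling result is T⁻¹ = 1 + V_b² sinh²(κw) / [4E(V_b − E)] = 39.80, so T = 0.0251.

T = 0.0251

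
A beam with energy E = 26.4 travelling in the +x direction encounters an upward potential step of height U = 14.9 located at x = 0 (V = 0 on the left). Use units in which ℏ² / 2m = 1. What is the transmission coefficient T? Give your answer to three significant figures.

T = 0.958

On each side the TISE gives plane waves with k = √(2m(E − V))/ℏ: k₁ = √(2·½·26.4) = 5.138, k₂ = √(2·½·11.5) = 3.391.
Matching ψ and ψ′ at x = 0 gives r = (k₁ − k₂)/(k₁ + k₂), so R = r² = 0.04195 and T = 1 − R = 0.9581.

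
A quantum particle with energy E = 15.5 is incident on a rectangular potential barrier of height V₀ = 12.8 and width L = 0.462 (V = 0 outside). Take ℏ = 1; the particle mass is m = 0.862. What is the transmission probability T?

T = 0.592

Above the barrier the interior wavenumber is k₂ = √(2m(E − V₀))/ℏ = 2.157, giving phase k₂L = 0.9968.
T = [1 + V₀² sin²(k₂L) / (4E(E − V₀))]⁻¹ = 1/1.690 = 0.592.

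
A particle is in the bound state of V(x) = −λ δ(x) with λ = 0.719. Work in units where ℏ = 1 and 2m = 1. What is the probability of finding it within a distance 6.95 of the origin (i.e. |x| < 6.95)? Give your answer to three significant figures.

The normalised bound state is ψ = √κ e^{−κ|x|} with κ = mλ/ℏ² = 0.3595.
P(|x| < d) = ∫_{−d}^{d} κ e^{−2κ|x|} dx = 1 − e^{−2κd} = 1 − e^{−4.997} = 0.9932.

P = 0.993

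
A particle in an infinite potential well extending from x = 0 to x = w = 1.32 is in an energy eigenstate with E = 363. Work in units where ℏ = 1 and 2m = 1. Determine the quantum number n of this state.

n = 8

For an infinite well E_n = n²π²ℏ²/(2mw²), so n = (w/πℏ)√(2mE).
n = (1.32/π) × √(2 × 0.5 × 363) = 8.005 → n = 8.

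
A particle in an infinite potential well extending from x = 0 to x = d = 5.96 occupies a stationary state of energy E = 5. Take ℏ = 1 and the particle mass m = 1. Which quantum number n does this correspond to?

For an infinite well E_n = n²π²ℏ²/(2md²), so n = (d/πℏ)√(2mE).
n = (5.96/π) × √(2 × 1 × 5) = 5.999 → n = 6.

n = 6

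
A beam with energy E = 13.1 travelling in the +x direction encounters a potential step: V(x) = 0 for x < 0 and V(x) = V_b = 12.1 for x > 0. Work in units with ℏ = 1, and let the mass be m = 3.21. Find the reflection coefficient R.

R = 0.322

On each side the TISE gives plane waves with k = √(2m(E − V))/ℏ: k₁ = √(2·3.21·13.1) = 9.171, k₂ = √(2·3.21·1) = 2.534.
Continuity of ψ and ψ′ at the step yields the reflection amplitude r = (k₁ − k₂)/(k₁ + k₂) = 0.5670; thus R = |r|² = 0.3215, T = 0.6785.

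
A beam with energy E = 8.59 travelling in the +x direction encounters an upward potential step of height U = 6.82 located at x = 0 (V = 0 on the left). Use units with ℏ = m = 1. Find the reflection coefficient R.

The wavenumbers are k₁ = √(2mE)/ℏ = 4.145 on the left and k₂ = √(2m(E − U))/ℏ = 1.881 on the right.
Continuity of ψ and ψ′ at the step yields the reflection amplitude r = (k₁ − k₂)/(k₁ + k₂) = 0.3756; thus R = |r|² = 0.1411, T = 0.8589.

R = 0.141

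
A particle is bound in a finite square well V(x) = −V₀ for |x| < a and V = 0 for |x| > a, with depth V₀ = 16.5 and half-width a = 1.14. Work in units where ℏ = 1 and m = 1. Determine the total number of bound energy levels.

The dimensionless depth is z₀ = a√(2mV₀)/ℏ = 1.14 × √(33.00) = 6.549.
The even/odd transcendental equations gain one root per π/2 in z₀, giving N = 1 + ⌊2z₀/π⌋ = 1 + ⌊4.169⌋ = 5.

N = 5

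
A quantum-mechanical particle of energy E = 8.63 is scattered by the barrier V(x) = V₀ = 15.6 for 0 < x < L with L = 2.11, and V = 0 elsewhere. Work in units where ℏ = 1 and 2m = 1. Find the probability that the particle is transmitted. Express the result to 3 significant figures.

T = 0.0000574

Since E < V₀ the interior solution is evanescent with decay constant κ = √(2m(V₀ − E))/ℏ = 2.640.
κL = 5.571, sinh(κL) = 131.3.
The exact tunnelling result is T⁻¹ = 1 + V₀² sinh²(κL) / [4E(V₀ − E)] = 17440, so T = 0.0000574.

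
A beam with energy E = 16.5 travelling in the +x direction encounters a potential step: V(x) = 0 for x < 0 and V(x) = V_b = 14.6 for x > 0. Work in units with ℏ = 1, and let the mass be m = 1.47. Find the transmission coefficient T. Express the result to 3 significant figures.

T = 0.757

On each side the TISE gives plane waves with k = √(2m(E − V))/ℏ: k₁ = √(2·1.47·16.5) = 6.965, k₂ = √(2·1.47·1.9) = 2.363.
Matching ψ and ψ′ at x = 0 gives r = (k₁ − k₂)/(k₁ + k₂), so R = r² = 0.2433 and T = 1 − R = 0.7567.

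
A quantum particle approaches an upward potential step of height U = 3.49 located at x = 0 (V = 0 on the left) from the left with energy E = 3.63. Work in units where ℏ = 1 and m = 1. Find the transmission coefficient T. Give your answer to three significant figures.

T = 0.549

The wavenumbers are k₁ = √(2mE)/ℏ = 2.694 on the left and k₂ = √(2m(E − U))/ℏ = 0.5292 on the right.
Continuity of ψ and ψ′ at the step yields the reflection amplitude r = (k₁ − k₂)/(k₁ + k₂) = 0.6717; thus R = |r|² = 0.4512, T = 0.5488.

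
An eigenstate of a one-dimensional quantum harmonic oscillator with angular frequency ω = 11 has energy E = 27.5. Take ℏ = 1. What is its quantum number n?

E_n = ℏω(n + ½) ⇒ n = E/(ℏω) − ½ = 27.5/11 − 0.5 = 2.000 → n = 2.

n = 2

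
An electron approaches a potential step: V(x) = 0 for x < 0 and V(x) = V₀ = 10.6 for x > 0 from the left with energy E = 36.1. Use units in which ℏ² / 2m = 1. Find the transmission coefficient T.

On each side the TISE gives plane waves with k = √(2m(E − V))/ℏ: k₁ = √(2·½·36.1) = 6.008, k₂ = √(2·½·25.5) = 5.050.
Continuity of ψ and ψ′ at the step yields the reflection amplitude r = (k₁ − k₂)/(k₁ + k₂) = 0.08669; thus R = |r|² = 0.007514, T = 0.9925.

T = 0.992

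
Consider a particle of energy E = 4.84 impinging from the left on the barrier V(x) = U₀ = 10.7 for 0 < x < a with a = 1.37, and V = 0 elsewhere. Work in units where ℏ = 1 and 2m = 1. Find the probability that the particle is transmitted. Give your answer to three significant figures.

E < U₀: inside the barrier ψ ∝ e^{±κx} with κ = √(2m(U₀ − E))/ℏ = 2.421.
κa = 3.316, sinh(κa) = 13.76.
Matching ψ, ψ′ at both faces gives T = [1 + U₀² sinh²(κa) / (4E(U₀ − E))]⁻¹ = 1/192.1 = 0.00520.

T = 0.00520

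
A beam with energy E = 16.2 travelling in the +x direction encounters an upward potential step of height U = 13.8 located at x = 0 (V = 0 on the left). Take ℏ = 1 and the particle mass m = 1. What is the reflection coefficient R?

R = 0.197

On each side the TISE gives plane waves with k = √(2m(E − V))/ℏ: k₁ = √(2·1·16.2) = 5.692, k₂ = √(2·1·2.4) = 2.191.
Matching ψ and ψ′ at x = 0 gives r = (k₁ − k₂)/(k₁ + k₂), so R = r² = 0.1973 and T = 1 − R = 0.8027.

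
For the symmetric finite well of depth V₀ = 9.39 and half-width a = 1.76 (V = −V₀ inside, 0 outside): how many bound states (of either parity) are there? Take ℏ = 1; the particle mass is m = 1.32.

N = 6

The dimensionless depth is z₀ = a√(2mV₀)/ℏ = 1.76 × √(24.79) = 8.763.
The even/odd transcendental equations gain one root per π/2 in z₀, giving N = 1 + ⌊2z₀/π⌋ = 1 + ⌊5.579⌋ = 6.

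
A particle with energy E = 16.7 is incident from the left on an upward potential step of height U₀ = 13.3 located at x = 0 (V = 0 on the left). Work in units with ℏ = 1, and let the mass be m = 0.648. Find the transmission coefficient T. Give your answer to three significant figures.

T = 0.857

On each side the TISE gives plane waves with k = √(2m(E − V))/ℏ: k₁ = √(2·0.648·16.7) = 4.652, k₂ = √(2·0.648·3.4) = 2.099.
Matching ψ and ψ′ at x = 0 gives r = (k₁ − k₂)/(k₁ + k₂), so R = r² = 0.1430 and T = 1 − R = 0.8570.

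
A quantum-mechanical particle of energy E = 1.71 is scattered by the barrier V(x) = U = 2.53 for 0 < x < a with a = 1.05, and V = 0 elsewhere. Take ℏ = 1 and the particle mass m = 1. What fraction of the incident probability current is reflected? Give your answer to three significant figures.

E < U: inside the barrier ψ ∝ e^{±κx} with κ = √(2m(U − E))/ℏ = 1.281.
κa = 1.345, sinh(κa) = 1.788.
Matching ψ, ψ′ at both faces gives T = [1 + U² sinh²(κa) / (4E(U − E))]⁻¹ = 1/4.649 = 0.215.
R = 1 − T = 0.785.

R = 0.785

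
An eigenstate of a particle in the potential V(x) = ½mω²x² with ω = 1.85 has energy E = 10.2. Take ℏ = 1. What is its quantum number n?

Invert E_n = (n + ½)ℏω: n = E/ℏω − ½ = 5.014, so n = 5.

n = 5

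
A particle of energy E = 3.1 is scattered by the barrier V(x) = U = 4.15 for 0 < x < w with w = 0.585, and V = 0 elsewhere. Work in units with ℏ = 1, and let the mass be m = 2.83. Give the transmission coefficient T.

T = 0.164

E < U: inside the barrier ψ ∝ e^{±κx} with κ = √(2m(U − E))/ℏ = 2.438.
κw = 1.426, sinh(κw) = 1.961.
Matching ψ, ψ′ at both faces gives T = [1 + U² sinh²(κw) / (4E(U − E))]⁻¹ = 1/6.088 = 0.164.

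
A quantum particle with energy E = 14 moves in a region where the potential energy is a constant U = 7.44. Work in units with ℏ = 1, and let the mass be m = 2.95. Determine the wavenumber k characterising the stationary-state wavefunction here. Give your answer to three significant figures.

With E > U the solution is oscillatory, ψ ∝ e^{±ikx} with k = √(2m(E − U))/ℏ.
k = √(2 × 2.95 × 6.56) = 6.221.

k = 6.22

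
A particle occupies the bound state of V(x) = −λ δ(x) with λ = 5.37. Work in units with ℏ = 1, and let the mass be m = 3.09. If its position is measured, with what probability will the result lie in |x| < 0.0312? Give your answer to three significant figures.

The normalised bound state is ψ = √κ e^{−κ|x|} with κ = mλ/ℏ² = 16.59.
P(|x| < d) = ∫_{−d}^{d} κ e^{−2κ|x|} dx = 1 − e^{−2κd} = 1 − e^{−1.035} = 0.6449.

P = 0.645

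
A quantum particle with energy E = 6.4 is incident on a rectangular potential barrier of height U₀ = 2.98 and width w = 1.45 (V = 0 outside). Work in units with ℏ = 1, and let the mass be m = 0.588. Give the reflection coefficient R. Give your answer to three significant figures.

R = 0.00541

E > U₀: inside the barrier k₂ = √(2m(E − U₀))/ℏ = 2.005, k₂w = 2.908.
T = [1 + U₀² sin²(k₂w) / (4E(E − U₀))]⁻¹ = 1/1.005 = 0.995.
R = 1 − T = 0.00541.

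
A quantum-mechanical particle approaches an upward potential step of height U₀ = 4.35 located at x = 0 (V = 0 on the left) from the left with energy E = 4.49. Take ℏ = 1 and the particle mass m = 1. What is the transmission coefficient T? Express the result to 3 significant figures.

T = 0.510

On each side the TISE gives plane waves with k = √(2m(E − V))/ℏ: k₁ = √(2·1·4.49) = 2.997, k₂ = √(2·1·0.14) = 0.5292.
Continuity of ψ and ψ′ at the step yields the reflection amplitude r = (k₁ − k₂)/(k₁ + k₂) = 0.6998; thus R = |r|² = 0.4898, T = 0.5102.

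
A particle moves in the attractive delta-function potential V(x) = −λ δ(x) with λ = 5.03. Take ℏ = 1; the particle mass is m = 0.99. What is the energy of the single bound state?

E = -12.5

The bound state is ψ(x) = √κ e^{−κ|x|}. The derivative jump ψ'(0⁺) − ψ'(0⁻) = −(2mλ/ℏ²)ψ(0) fixes κ = mλ/ℏ² = 4.980.
Then E = −ℏ²κ²/(2m) = −mλ²/(2ℏ²) = -12.52.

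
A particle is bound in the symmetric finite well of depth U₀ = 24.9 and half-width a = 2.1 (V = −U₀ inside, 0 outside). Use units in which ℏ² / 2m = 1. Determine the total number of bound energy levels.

N = 7

Define the well-strength parameter z₀ = (a/ℏ)√(2mU₀) = 2.1 × √(2·0.5·24.9) = 10.48.
A new bound state (alternating even/odd) appears each time z₀ passes a multiple of π/2, so N = ⌊2z₀/π⌋ + 1 = ⌊6.671⌋ + 1 = 7.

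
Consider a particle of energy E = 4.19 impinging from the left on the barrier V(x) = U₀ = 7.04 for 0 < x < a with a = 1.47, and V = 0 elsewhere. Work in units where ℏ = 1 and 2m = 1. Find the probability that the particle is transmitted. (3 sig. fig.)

Since E < U₀ the interior solution is evanescent with decay constant κ = √(2m(U₀ − E))/ℏ = 1.688.
κa = 2.482, sinh(κa) = 5.939.
Matching ψ, ψ′ at both faces gives T = [1 + U₀² sinh²(κa) / (4E(U₀ − E))]⁻¹ = 1/37.59 = 0.0266.

T = 0.0266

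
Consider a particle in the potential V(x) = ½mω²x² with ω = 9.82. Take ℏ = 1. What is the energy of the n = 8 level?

E = 83.5

Using E_n = (n + ½)ℏω: E_8 = 8.5 × 9.82 = 83.47.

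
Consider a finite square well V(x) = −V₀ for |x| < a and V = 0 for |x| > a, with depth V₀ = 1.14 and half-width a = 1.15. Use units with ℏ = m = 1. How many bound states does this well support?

The dimensionless depth is z₀ = a√(2mV₀)/ℏ = 1.15 × √(2.280) = 1.736.
A new bound state (alternating even/odd) appears each time z₀ passes a multiple of π/2, so N = ⌊2z₀/π⌋ + 1 = ⌊1.105⌋ + 1 = 2.

N = 2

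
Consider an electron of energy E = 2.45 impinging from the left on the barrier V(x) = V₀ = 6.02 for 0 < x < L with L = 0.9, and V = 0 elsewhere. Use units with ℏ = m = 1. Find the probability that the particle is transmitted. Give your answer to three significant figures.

Since E < V₀ the interior solution is evanescent with decay constant κ = √(2m(V₀ − E))/ℏ = 2.672.
κL = 2.405, sinh(κL) = 5.493.
The exact tunnelling result is T⁻¹ = 1 + V₀² sinh²(κL) / [4E(V₀ − E)] = 32.26, so T = 0.0310.

T = 0.0310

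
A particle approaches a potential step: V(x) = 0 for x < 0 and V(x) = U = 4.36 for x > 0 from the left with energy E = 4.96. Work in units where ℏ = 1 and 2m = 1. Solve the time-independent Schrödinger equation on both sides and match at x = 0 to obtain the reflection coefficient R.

R = 0.234

The wavenumbers are k₁ = √(2mE)/ℏ = 2.227 on the left and k₂ = √(2m(E − U))/ℏ = 0.7746 on the right.
Continuity of ψ and ψ′ at the step yields the reflection amplitude r = (k₁ − k₂)/(k₁ + k₂) = 0.4839; thus R = |r|² = 0.2342, T = 0.7658.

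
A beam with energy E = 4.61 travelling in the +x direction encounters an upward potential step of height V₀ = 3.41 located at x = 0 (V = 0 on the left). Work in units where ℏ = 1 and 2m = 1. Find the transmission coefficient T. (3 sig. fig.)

On each side the TISE gives plane waves with k = √(2m(E − V))/ℏ: k₁ = √(2·½·4.61) = 2.147, k₂ = √(2·½·1.2) = 1.095.
Continuity of ψ and ψ′ at the step yields the reflection amplitude r = (k₁ − k₂)/(k₁ + k₂) = 0.3243; thus R = |r|² = 0.1052, T = 0.8948.

T = 0.895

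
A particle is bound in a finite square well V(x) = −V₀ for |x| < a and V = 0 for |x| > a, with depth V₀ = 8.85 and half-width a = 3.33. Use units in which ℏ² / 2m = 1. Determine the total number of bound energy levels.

N = 7

The dimensionless depth is z₀ = a√(2mV₀)/ℏ = 3.33 × √(8.850) = 9.906.
A new bound state (alternating even/odd) appears each time z₀ passes a multiple of π/2, so N = ⌊2z₀/π⌋ + 1 = ⌊6.307⌋ + 1 = 7.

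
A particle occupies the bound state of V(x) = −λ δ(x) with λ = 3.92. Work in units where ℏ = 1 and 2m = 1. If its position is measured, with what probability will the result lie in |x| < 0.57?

The normalised bound state is ψ = √κ e^{−κ|x|} with κ = mλ/ℏ² = 1.960.
P(|x| < d) = ∫_{−d}^{d} κ e^{−2κ|x|} dx = 1 − e^{−2κd} = 1 − e^{−2.234} = 0.8929.

P = 0.893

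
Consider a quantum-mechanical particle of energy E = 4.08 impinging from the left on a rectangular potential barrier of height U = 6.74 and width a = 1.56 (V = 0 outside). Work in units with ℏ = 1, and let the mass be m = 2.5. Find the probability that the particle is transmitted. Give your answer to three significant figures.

T = 0.0000437

Since E < U the interior solution is evanescent with decay constant κ = √(2m(U − E))/ℏ = 3.647.
κa = 5.689, sinh(κa) = 147.8.
Matching ψ, ψ′ at both faces gives T = [1 + U² sinh²(κa) / (4E(U − E))]⁻¹ = 1/22870 = 0.0000437.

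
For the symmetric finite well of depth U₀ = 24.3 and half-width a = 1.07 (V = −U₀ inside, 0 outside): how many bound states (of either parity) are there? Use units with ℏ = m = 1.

Define the well-strength parameter z₀ = (a/ℏ)√(2mU₀) = 1.07 × √(2·1·24.3) = 7.459.
A new bound state (alternating even/odd) appears each time z₀ passes a multiple of π/2, so N = ⌊2z₀/π⌋ + 1 = ⌊4.749⌋ + 1 = 5.

N = 5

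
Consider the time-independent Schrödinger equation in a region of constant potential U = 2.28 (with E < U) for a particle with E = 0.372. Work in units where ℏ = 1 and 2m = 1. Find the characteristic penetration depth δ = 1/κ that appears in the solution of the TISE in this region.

Since E < U the TISE in this region is ψ'' = κ²ψ with κ = √(2m(U − E))/ℏ.
κ = √(2 × 0.5 × 1.908) = 1.381. The penetration depth is δ = 1/κ = 0.724.

δ = 0.724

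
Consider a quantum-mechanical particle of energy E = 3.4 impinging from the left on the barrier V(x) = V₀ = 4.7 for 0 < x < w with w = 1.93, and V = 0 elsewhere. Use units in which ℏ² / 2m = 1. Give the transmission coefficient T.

E < V₀: inside the barrier ψ ∝ e^{±κx} with κ = √(2m(V₀ − E))/ℏ = 1.140.
κw = 2.201, sinh(κw) = 4.460.
The exact tunnelling result is T⁻¹ = 1 + V₀² sinh²(κw) / [4E(V₀ − E)] = 25.85, so T = 0.0387.

T = 0.0387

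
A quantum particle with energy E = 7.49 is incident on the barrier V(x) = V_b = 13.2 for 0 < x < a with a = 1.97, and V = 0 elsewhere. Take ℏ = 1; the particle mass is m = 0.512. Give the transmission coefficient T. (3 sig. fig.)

T = 0.000286

E < V_b: inside the barrier ψ ∝ e^{±κx} with κ = √(2m(V_b − E))/ℏ = 2.418.
κa = 4.764, sinh(κa) = 58.58.
The exact tunnelling result is T⁻¹ = 1 + V_b² sinh²(κa) / [4E(V_b − E)] = 3496, so T = 0.000286.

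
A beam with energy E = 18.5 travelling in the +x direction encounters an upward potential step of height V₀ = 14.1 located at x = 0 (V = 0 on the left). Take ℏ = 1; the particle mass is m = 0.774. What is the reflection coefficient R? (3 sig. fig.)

R = 0.119

On each side the TISE gives plane waves with k = √(2m(E − V))/ℏ: k₁ = √(2·0.774·18.5) = 5.351, k₂ = √(2·0.774·4.4) = 2.610.
Matching ψ and ψ′ at x = 0 gives r = (k₁ − k₂)/(k₁ + k₂), so R = r² = 0.1186 and T = 1 − R = 0.8814.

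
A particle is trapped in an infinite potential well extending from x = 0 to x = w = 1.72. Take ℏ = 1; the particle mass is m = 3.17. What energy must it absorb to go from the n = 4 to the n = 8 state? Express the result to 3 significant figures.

ΔE = 25.3

E_n = n²π²ℏ²/(2mw²), so ΔE = (8² − 4²) π²ℏ²/(2mw²).
ΔE = 48 × π² / (2 × 3.17 × 1.72²) = 25.26.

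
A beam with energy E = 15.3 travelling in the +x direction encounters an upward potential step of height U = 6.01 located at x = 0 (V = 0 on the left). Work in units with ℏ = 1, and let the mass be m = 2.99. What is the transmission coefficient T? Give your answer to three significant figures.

T = 0.985

On each side the TISE gives plane waves with k = √(2m(E − V))/ℏ: k₁ = √(2·2.99·15.3) = 9.565, k₂ = √(2·2.99·9.29) = 7.453.
Matching ψ and ψ′ at x = 0 gives r = (k₁ − k₂)/(k₁ + k₂), so R = r² = 0.01540 and T = 1 − R = 0.9846.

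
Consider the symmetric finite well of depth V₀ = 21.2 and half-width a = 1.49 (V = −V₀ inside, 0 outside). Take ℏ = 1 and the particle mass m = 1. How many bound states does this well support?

N = 7

Define the well-strength parameter z₀ = (a/ℏ)√(2mV₀) = 1.49 × √(2·1·21.2) = 9.702.
The even/odd transcendental equations gain one root per π/2 in z₀, giving N = 1 + ⌊2z₀/π⌋ = 1 + ⌊6.177⌋ = 7.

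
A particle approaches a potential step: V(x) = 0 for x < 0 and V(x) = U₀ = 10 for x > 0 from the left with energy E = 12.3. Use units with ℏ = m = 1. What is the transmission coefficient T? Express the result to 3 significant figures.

T = 0.843

The wavenumbers are k₁ = √(2mE)/ℏ = 4.960 on the left and k₂ = √(2m(E − U₀))/ℏ = 2.145 on the right.
Continuity of ψ and ψ′ at the step yields the reflection amplitude r = (k₁ − k₂)/(k₁ + k₂) = 0.3962; thus R = |r|² = 0.1570, T = 0.8430.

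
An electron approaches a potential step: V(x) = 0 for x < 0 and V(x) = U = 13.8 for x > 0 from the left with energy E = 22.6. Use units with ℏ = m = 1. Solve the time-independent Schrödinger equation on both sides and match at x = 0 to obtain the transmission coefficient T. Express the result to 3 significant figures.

On each side the TISE gives plane waves with k = √(2m(E − V))/ℏ: k₁ = √(2·1·22.6) = 6.723, k₂ = √(2·1·8.8) = 4.195.
Matching ψ and ψ′ at x = 0 gives r = (k₁ − k₂)/(k₁ + k₂), so R = r² = 0.05360 and T = 1 − R = 0.9464.

T = 0.946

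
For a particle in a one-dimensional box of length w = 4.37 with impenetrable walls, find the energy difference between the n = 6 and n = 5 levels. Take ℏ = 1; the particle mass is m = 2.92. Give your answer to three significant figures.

ΔE = 0.973

E_n = n²π²ℏ²/(2mw²), so ΔE = (6² − 5²) π²ℏ²/(2mw²).
ΔE = 11 × π² / (2 × 2.92 × 4.37²) = 0.9735.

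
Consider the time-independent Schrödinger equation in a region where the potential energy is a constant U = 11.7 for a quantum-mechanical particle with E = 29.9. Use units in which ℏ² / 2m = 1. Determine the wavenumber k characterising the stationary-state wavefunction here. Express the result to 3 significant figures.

k = 4.27

With E > U the solution is oscillatory, ψ ∝ e^{±ikx} with k = √(2m(E − U))/ℏ.
k = √(2 × 0.5 × 18.2) = 4.266.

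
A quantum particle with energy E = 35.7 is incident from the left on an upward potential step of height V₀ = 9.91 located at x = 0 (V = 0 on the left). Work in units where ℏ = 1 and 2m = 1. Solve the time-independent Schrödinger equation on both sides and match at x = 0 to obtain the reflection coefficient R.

The wavenumbers are k₁ = √(2mE)/ℏ = 5.975 on the left and k₂ = √(2m(E − V₀))/ℏ = 5.078 on the right.
Continuity of ψ and ψ′ at the step yields the reflection amplitude r = (k₁ − k₂)/(k₁ + k₂) = 0.08111; thus R = |r|² = 0.006579, T = 0.9934.

R = 0.00658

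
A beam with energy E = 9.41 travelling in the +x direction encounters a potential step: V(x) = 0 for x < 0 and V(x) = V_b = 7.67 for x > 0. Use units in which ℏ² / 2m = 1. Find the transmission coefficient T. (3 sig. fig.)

T = 0.841

On each side the TISE gives plane waves with k = √(2m(E − V))/ℏ: k₁ = √(2·½·9.41) = 3.068, k₂ = √(2·½·1.74) = 1.319.
Matching ψ and ψ′ at x = 0 gives r = (k₁ − k₂)/(k₁ + k₂), so R = r² = 0.1589 and T = 1 − R = 0.8411.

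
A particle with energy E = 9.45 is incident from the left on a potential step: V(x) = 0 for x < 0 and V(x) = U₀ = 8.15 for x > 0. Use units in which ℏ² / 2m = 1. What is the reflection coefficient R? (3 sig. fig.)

R = 0.211

On each side the TISE gives plane waves with k = √(2m(E − V))/ℏ: k₁ = √(2·½·9.45) = 3.074, k₂ = √(2·½·1.3) = 1.140.
Matching ψ and ψ′ at x = 0 gives r = (k₁ − k₂)/(k₁ + k₂), so R = r² = 0.2106 and T = 1 − R = 0.7894.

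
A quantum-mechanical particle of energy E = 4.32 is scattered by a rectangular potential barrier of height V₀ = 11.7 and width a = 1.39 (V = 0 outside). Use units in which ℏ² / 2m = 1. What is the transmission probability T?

E < V₀: inside the barrier ψ ∝ e^{±κx} with κ = √(2m(V₀ − E))/ℏ = 2.717.
κa = 3.776, sinh(κa) = 21.81.
The exact tunnelling result is T⁻¹ = 1 + V₀² sinh²(κa) / [4E(V₀ − E)] = 511.7, so T = 0.00195.

T = 0.00195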